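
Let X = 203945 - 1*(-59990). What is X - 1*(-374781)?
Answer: 638716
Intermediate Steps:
X = 263935 (X = 203945 + 59990 = 263935)
X - 1*(-374781) = 263935 - 1*(-374781) = 263935 + 374781 = 638716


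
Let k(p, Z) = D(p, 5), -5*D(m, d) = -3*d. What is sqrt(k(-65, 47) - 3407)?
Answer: 2*I*sqrt(851) ≈ 58.344*I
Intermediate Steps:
D(m, d) = 3*d/5 (D(m, d) = -(-3)*d/5 = 3*d/5)
k(p, Z) = 3 (k(p, Z) = (3/5)*5 = 3)
sqrt(k(-65, 47) - 3407) = sqrt(3 - 3407) = sqrt(-3404) = 2*I*sqrt(851)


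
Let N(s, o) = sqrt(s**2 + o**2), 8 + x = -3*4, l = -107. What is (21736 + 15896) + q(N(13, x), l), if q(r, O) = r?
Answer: 37632 + sqrt(569) ≈ 37656.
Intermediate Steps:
x = -20 (x = -8 - 3*4 = -8 - 12 = -20)
N(s, o) = sqrt(o**2 + s**2)
(21736 + 15896) + q(N(13, x), l) = (21736 + 15896) + sqrt((-20)**2 + 13**2) = 37632 + sqrt(400 + 169) = 37632 + sqrt(569)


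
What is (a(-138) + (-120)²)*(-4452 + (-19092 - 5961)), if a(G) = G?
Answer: -420800310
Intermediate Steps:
(a(-138) + (-120)²)*(-4452 + (-19092 - 5961)) = (-138 + (-120)²)*(-4452 + (-19092 - 5961)) = (-138 + 14400)*(-4452 - 25053) = 14262*(-29505) = -420800310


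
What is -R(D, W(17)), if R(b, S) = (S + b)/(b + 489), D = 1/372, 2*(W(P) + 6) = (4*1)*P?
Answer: -10417/181909 ≈ -0.057265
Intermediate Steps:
W(P) = -6 + 2*P (W(P) = -6 + ((4*1)*P)/2 = -6 + (4*P)/2 = -6 + 2*P)
D = 1/372 ≈ 0.0026882
R(b, S) = (S + b)/(489 + b)
-R(D, W(17)) = -((-6 + 2*17) + 1/372)/(489 + 1/372) = -((-6 + 34) + 1/372)/181909/372 = -372*(28 + 1/372)/181909 = -372*10417/(181909*372) = -1*10417/181909 = -10417/181909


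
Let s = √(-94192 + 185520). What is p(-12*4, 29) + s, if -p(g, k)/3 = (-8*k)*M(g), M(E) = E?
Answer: -33408 + 8*√1427 ≈ -33106.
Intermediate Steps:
p(g, k) = 24*g*k (p(g, k) = -3*(-8*k)*g = -(-24)*g*k = 24*g*k)
s = 8*√1427 (s = √91328 = 8*√1427 ≈ 302.21)
p(-12*4, 29) + s = 24*(-12*4)*29 + 8*√1427 = 24*(-48)*29 + 8*√1427 = -33408 + 8*√1427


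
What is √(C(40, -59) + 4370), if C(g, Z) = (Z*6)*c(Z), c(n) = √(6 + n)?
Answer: √(4370 - 354*I*√53) ≈ 68.714 - 18.753*I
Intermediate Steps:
C(g, Z) = 6*Z*√(6 + Z) (C(g, Z) = (Z*6)*√(6 + Z) = (6*Z)*√(6 + Z) = 6*Z*√(6 + Z))
√(C(40, -59) + 4370) = √(6*(-59)*√(6 - 59) + 4370) = √(6*(-59)*√(-53) + 4370) = √(6*(-59)*(I*√53) + 4370) = √(-354*I*√53 + 4370) = √(4370 - 354*I*√53)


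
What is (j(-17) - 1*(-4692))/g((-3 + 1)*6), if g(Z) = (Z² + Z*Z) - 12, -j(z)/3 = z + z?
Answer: 799/46 ≈ 17.370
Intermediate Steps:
j(z) = -6*z (j(z) = -3*(z + z) = -6*z)
g(Z) = -12 + 2*Z² (g(Z) = (Z² + Z²) - 12 = 2*Z² - 12 = -12 + 2*Z²)
(j(-17) - 1*(-4692))/g((-3 + 1)*6) = (-6*(-17) - 1*(-4692))/(-12 + 2*((-3 + 1)*6)²) = (102 + 4692)/(-12 + 2*(-2*6)²) = 4794/(-12 + 2*(-12)²) = 4794/(-12 + 2*144) = 4794/(-12 + 288) = 4794/276 = 4794*(1/276) = 799/46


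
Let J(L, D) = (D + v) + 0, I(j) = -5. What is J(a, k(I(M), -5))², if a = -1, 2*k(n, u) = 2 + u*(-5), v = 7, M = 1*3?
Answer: 1681/4 ≈ 420.25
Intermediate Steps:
M = 3
k(n, u) = 1 - 5*u/2 (k(n, u) = (2 + u*(-5))/2 = (2 - 5*u)/2 = 1 - 5*u/2)
J(L, D) = 7 + D (J(L, D) = (D + 7) + 0 = (7 + D) + 0 = 7 + D)
J(a, k(I(M), -5))² = (7 + (1 - 5/2*(-5)))² = (7 + (1 + 25/2))² = (7 + 27/2)² = (41/2)² = 1681/4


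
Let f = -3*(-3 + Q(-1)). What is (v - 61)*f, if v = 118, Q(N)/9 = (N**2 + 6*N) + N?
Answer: 9747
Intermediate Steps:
Q(N) = 9*N**2 + 63*N (Q(N) = 9*((N**2 + 6*N) + N) = 9*(N**2 + 7*N) = 9*N**2 + 63*N)
f = 171 (f = -3*(-3 + 9*(-1)*(7 - 1)) = -3*(-3 + 9*(-1)*6) = -3*(-3 - 54) = -3*(-57) = 171)
(v - 61)*f = (118 - 61)*171 = 57*171 = 9747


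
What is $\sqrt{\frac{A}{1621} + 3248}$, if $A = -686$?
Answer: $\frac{\sqrt{8533465962}}{1621} \approx 56.987$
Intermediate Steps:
$\sqrt{\frac{A}{1621} + 3248} = \sqrt{- \frac{686}{1621} + 3248} = \sqrt{\frac{5264322}{1621}} = \frac{\sqrt{8533465962}}{1621}$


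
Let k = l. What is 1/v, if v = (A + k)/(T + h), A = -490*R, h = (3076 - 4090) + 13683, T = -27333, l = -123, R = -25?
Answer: -14664/12127 ≈ -1.2092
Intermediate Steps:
k = -123
h = 12669 (h = -1014 + 13683 = 12669)
A = 12250 (A = -490*(-25) = 12250)
v = -12127/14664 (v = (12250 - 123)/(-27333 + 12669) = 12127/(-14664) = 12127*(-1/14664) = -12127/14664 ≈ -0.82699)
1/v = 1/(-12127/14664) = -14664/12127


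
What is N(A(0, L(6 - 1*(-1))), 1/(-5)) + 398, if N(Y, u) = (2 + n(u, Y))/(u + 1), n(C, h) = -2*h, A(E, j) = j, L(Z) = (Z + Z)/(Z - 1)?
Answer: 1184/3 ≈ 394.67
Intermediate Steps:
L(Z) = 2*Z/(-1 + Z) (L(Z) = (2*Z)/(-1 + Z) = 2*Z/(-1 + Z))
N(Y, u) = (2 - 2*Y)/(1 + u) (N(Y, u) = (2 - 2*Y)/(u + 1) = (2 - 2*Y)/(1 + u))
N(A(0, L(6 - 1*(-1))), 1/(-5)) + 398 = 2*(1 - 2*(6 - 1*(-1))/(-1 + (6 - 1*(-1))))/(1 + 1/(-5)) + 398 = 2*(1 - 2*(6 + 1)/(-1 + (6 + 1)))/(1 - ⅕) + 398 = 2*(1 - 2*7/(-1 + 7))/(⅘) + 398 = 2*(5/4)*(1 - 2*7/6) + 398 = 2*(5/4)*(1 - 1*7/3) + 398 = 2*(5/4)*(1 - 7/3) + 398 = 2*(5/4)*(-4/3) + 398 = -10/3 + 398 = 1184/3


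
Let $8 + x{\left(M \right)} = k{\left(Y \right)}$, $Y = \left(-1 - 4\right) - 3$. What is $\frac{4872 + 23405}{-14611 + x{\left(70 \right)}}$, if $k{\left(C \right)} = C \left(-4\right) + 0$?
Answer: $- \frac{28277}{14587} \approx -1.9385$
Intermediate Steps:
$Y = -8$ ($Y = -5 - 3 = -8$)
$k{\left(C \right)} = - 4 C$ ($k{\left(C \right)} = - 4 C + 0 = - 4 C$)
$x{\left(M \right)} = 24$ ($x{\left(M \right)} = -8 - -32 = -8 + 32 = 24$)
$\frac{4872 + 23405}{-14611 + x{\left(70 \right)}} = \frac{4872 + 23405}{-14611 + 24} = \frac{28277}{-14587} = 28277 \left(- \frac{1}{14587}\right) = - \frac{28277}{14587}$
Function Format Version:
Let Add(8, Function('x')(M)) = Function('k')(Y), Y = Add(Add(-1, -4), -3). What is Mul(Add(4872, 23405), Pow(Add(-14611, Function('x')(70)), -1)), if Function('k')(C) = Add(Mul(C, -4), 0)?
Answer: Rational(-28277, 14587) ≈ -1.9385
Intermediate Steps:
Y = -8 (Y = Add(-5, -3) = -8)
Function('k')(C) = Mul(-4, C) (Function('k')(C) = Add(Mul(-4, C), 0) = Mul(-4, C))
Function('x')(M) = 24 (Function('x')(M) = Add(-8, Mul(-4, -8)) = Add(-8, 32) = 24)
Mul(Add(4872, 23405), Pow(Add(-14611, Function('x')(70)), -1)) = Mul(Add(4872, 23405), Pow(Add(-14611, 24), -1)) = Mul(28277, Pow(-14587, -1)) = Mul(28277, Rational(-1, 14587)) = Rational(-28277, 14587)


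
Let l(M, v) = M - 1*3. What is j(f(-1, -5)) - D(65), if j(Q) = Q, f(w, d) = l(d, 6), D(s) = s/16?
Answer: -193/16 ≈ -12.063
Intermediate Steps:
l(M, v) = -3 + M (l(M, v) = M - 3 = -3 + M)
D(s) = s/16 (D(s) = s*(1/16) = s/16)
f(w, d) = -3 + d
j(f(-1, -5)) - D(65) = (-3 - 5) - 65/16 = -8 - 1*65/16 = -8 - 65/16 = -193/16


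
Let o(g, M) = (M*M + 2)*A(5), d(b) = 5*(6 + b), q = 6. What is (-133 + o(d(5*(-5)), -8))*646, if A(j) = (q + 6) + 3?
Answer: 553622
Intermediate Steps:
A(j) = 15 (A(j) = (6 + 6) + 3 = 12 + 3 = 15)
d(b) = 30 + 5*b
o(g, M) = 30 + 15*M**2 (o(g, M) = (M*M + 2)*15 = (M**2 + 2)*15 = (2 + M**2)*15 = 30 + 15*M**2)
(-133 + o(d(5*(-5)), -8))*646 = (-133 + (30 + 15*(-8)**2))*646 = (-133 + (30 + 15*64))*646 = (-133 + (30 + 960))*646 = (-133 + 990)*646 = 857*646 = 553622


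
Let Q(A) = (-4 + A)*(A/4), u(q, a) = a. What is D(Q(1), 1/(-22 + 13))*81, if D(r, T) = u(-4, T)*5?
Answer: -45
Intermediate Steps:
Q(A) = A*(-4 + A)/4 (Q(A) = (-4 + A)*(A*(1/4)) = (-4 + A)*(A/4) = A*(-4 + A)/4)
D(r, T) = 5*T (D(r, T) = T*5 = 5*T)
D(Q(1), 1/(-22 + 13))*81 = (5/(-22 + 13))*81 = (5/(-9))*81 = (5*(-1/9))*81 = -5/9*81 = -45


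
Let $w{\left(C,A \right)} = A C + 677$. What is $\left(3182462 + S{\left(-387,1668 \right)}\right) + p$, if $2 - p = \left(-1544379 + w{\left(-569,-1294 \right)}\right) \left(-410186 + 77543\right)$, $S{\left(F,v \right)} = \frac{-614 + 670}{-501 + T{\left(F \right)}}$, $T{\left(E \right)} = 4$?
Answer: $- \frac{19069044959712}{71} \approx -2.6858 \cdot 10^{11}$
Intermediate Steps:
$w{\left(C,A \right)} = 677 + A C$
$S{\left(F,v \right)} = - \frac{8}{71}$ ($S{\left(F,v \right)} = \frac{-614 + 670}{-501 + 4} = \frac{56}{-497} = 56 \left(- \frac{1}{497}\right) = - \frac{8}{71}$)
$p = -268581280486$ ($p = 2 - \left(-1544379 + \left(677 - -736286\right)\right) \left(-410186 + 77543\right) = 2 - \left(-1544379 + \left(677 + 736286\right)\right) \left(-332643\right) = 2 - \left(-1544379 + 736963\right) \left(-332643\right) = 2 - \left(-807416\right) \left(-332643\right) = 2 - 268581280488 = -268581280486$)
$\left(3182462 + S{\left(-387,1668 \right)}\right) + p = \left(3182462 - \frac{8}{71}\right) - 268581280486 = \frac{225954794}{71} - 268581280486 = - \frac{19069044959712}{71}$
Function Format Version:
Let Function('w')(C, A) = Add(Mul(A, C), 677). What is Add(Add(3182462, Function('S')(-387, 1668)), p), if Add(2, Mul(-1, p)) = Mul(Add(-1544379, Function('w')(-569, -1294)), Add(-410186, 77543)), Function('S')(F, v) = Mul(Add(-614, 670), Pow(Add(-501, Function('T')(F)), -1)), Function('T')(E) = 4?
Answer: Rational(-19069044959712, 71) ≈ -2.6858e+11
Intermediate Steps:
Function('w')(C, A) = Add(677, Mul(A, C))
Function('S')(F, v) = Rational(-8, 71) (Function('S')(F, v) = Mul(Add(-614, 670), Pow(Add(-501, 4), -1)) = Mul(56, Pow(-497, -1)) = Mul(56, Rational(-1, 497)) = Rational(-8, 71))
p = -268581280486 (p = Add(2, Mul(-1, Mul(Add(-1544379, Add(677, Mul(-1294, -569))), Add(-410186, 77543)))) = Add(2, Mul(-1, Mul(Add(-1544379, Add(677, 736286)), -332643))) = Add(2, Mul(-1, Mul(Add(-1544379, 736963), -332643))) = Add(2, Mul(-1, Mul(-807416, -332643))) = Add(2, Mul(-1, 268581280488)) = Add(2, -268581280488) = -268581280486)
Add(Add(3182462, Function('S')(-387, 1668)), p) = Add(Add(3182462, Rational(-8, 71)), -268581280486) = Add(Rational(225954794, 71), -268581280486) = Rational(-19069044959712, 71)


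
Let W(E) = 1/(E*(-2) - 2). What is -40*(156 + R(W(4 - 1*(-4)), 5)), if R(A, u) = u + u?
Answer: -6640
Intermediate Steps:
W(E) = 1/(-2 - 2*E) (W(E) = 1/(-2*E - 2) = 1/(-2 - 2*E))
R(A, u) = 2*u
-40*(156 + R(W(4 - 1*(-4)), 5)) = -40*(156 + 2*5) = -40*(156 + 10) = -40*166 = -6640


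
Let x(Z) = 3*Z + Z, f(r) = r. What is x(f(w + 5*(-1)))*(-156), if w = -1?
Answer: 3744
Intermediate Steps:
x(Z) = 4*Z
x(f(w + 5*(-1)))*(-156) = (4*(-1 + 5*(-1)))*(-156) = (4*(-1 - 5))*(-156) = (4*(-6))*(-156) = -24*(-156) = 3744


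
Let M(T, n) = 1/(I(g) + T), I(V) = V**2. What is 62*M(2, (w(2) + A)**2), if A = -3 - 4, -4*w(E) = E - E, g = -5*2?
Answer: 31/51 ≈ 0.60784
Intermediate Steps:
g = -10
w(E) = 0 (w(E) = -(E - E)/4 = -1/4*0 = 0)
A = -7
M(T, n) = 1/(100 + T) (M(T, n) = 1/((-10)**2 + T) = 1/(100 + T))
62*M(2, (w(2) + A)**2) = 62/(100 + 2) = 62/102 = 62*(1/102) = 31/51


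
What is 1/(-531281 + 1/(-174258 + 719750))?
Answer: -545492/289809535251 ≈ -1.8822e-6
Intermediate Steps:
1/(-531281 + 1/(-174258 + 719750)) = 1/(-531281 + 1/545492) = 1/(-289809535251/545492) = -545492/289809535251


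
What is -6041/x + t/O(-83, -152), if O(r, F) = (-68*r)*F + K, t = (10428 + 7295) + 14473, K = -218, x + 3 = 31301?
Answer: -3095744377/13428500794 ≈ -0.23054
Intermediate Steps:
x = 31298 (x = -3 + 31301 = 31298)
t = 32196 (t = 17723 + 14473 = 32196)
O(r, F) = -218 - 68*F*r (O(r, F) = (-68*r)*F - 218 = -68*F*r - 218 = -218 - 68*F*r)
-6041/x + t/O(-83, -152) = -6041/31298 + 32196/(-218 - 68*(-152)*(-83)) = -6041*1/31298 + 32196/(-218 - 857888) = -6041/31298 + 32196/(-858106) = -6041/31298 + 32196*(-1/858106) = -6041/31298 - 16098/429053 = -3095744377/13428500794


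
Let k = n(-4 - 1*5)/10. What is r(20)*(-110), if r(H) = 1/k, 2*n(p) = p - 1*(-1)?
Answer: 275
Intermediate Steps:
n(p) = ½ + p/2 (n(p) = (p - 1*(-1))/2 = (p + 1)/2 = (1 + p)/2 = ½ + p/2)
k = -⅖ (k = (½ + (-4 - 1*5)/2)/10 = (½ + (-4 - 5)/2)*(⅒) = (½ + (½)*(-9))*(⅒) = (½ - 9/2)*(⅒) = -4*⅒ = -⅖ ≈ -0.40000)
r(H) = -5/2 (r(H) = 1/(-⅖) = -5/2)
r(20)*(-110) = -5/2*(-110) = 275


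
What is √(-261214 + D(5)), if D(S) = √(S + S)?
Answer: √(-261214 + √10) ≈ 511.09*I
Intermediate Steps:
D(S) = √2*√S (D(S) = √(2*S) = √2*√S)
√(-261214 + D(5)) = √(-261214 + √2*√5) = √(-261214 + √10)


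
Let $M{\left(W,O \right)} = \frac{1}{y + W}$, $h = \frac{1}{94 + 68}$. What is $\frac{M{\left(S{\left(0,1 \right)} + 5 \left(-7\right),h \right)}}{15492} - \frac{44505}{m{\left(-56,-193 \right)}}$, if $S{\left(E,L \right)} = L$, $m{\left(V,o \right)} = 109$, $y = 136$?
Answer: $- \frac{70326088811}{172240056} \approx -408.3$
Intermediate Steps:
$h = \frac{1}{162} \approx 0.0061728$
$M{\left(W,O \right)} = \frac{1}{136 + W}$
$\frac{M{\left(S{\left(0,1 \right)} + 5 \left(-7\right),h \right)}}{15492} - \frac{44505}{m{\left(-56,-193 \right)}} = \frac{1}{\left(136 + \left(1 + 5 \left(-7\right)\right)\right) 15492} - \frac{44505}{109} = \frac{1}{136 + \left(1 - 35\right)} \frac{1}{15492} - \frac{44505}{109} = \frac{1}{136 - 34} \cdot \frac{1}{15492} - \frac{44505}{109} = \frac{1}{102} \cdot \frac{1}{15492} - \frac{44505}{109} = \frac{1}{1580184} - \frac{44505}{109} = - \frac{70326088811}{172240056}$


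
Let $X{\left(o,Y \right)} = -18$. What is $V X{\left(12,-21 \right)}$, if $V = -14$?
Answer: $252$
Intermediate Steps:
$V X{\left(12,-21 \right)} = \left(-14\right) \left(-18\right) = 252$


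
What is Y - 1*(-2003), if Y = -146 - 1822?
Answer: 35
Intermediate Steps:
Y = -1968
Y - 1*(-2003) = -1968 - 1*(-2003) = -1968 + 2003 = 35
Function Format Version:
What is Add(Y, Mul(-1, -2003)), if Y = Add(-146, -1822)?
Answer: 35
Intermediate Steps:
Y = -1968
Add(Y, Mul(-1, -2003)) = Add(-1968, Mul(-1, -2003)) = Add(-1968, 2003) = 35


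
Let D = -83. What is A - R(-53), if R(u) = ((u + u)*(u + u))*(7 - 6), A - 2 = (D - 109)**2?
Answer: 25630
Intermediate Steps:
A = 36866 (A = 2 + (-83 - 109)**2 = 2 + (-192)**2 = 2 + 36864 = 36866)
R(u) = 4*u**2 (R(u) = ((2*u)*(2*u))*1 = (4*u**2)*1 = 4*u**2)
A - R(-53) = 36866 - 4*(-53)**2 = 36866 - 4*2809 = 36866 - 1*11236 = 36866 - 11236 = 25630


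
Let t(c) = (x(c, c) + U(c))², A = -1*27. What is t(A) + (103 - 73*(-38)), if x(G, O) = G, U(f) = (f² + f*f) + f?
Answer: 1974093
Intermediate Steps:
A = -27
U(f) = f + 2*f² (U(f) = (f² + f²) + f = 2*f² + f = f + 2*f²)
t(c) = (c + c*(1 + 2*c))²
t(A) + (103 - 73*(-38)) = 4*(-27)²*(1 - 27)² + (103 - 73*(-38)) = 4*729*(-26)² + (103 + 2774) = 4*729*676 + 2877 = 1971216 + 2877 = 1974093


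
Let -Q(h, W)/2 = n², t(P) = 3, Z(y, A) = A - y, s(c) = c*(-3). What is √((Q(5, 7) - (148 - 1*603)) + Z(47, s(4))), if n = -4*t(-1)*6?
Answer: 6*I*√277 ≈ 99.86*I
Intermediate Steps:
s(c) = -3*c
n = -72 (n = -4*3*6 = -12*6 = -72)
Q(h, W) = -10368 (Q(h, W) = -2*(-72)² = -2*5184 = -10368)
√((Q(5, 7) - (148 - 1*603)) + Z(47, s(4))) = √((-10368 - (148 - 1*603)) + (-3*4 - 1*47)) = √((-10368 - (148 - 603)) + (-12 - 47)) = √((-10368 - 1*(-455)) - 59) = √((-10368 + 455) - 59) = √(-9913 - 59) = √(-9972) = 6*I*√277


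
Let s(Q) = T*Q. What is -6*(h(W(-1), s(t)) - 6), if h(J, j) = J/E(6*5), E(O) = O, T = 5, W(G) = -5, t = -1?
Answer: 37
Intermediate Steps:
s(Q) = 5*Q
h(J, j) = J/30 (h(J, j) = J/((6*5)) = J/30)
-6*(h(W(-1), s(t)) - 6) = -6*((1/30)*(-5) - 6) = -6*(-1/6 - 6) = -6*(-37/6) = 37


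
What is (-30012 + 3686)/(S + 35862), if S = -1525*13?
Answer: -26326/16037 ≈ -1.6416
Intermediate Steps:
S = -19825
(-30012 + 3686)/(S + 35862) = (-30012 + 3686)/(-19825 + 35862) = -26326/16037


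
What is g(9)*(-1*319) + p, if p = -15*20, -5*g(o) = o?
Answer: 1371/5 ≈ 274.20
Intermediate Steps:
g(o) = -o/5
p = -300
g(9)*(-1*319) + p = (-1/5*9)*(-1*319) - 300 = -9/5*(-319) - 300 = 2871/5 - 300 = 1371/5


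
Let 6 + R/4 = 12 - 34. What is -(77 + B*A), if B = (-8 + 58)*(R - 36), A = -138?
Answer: -1021277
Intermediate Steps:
R = -112 (R = -24 + 4*(12 - 34) = -24 + 4*(-22) = -24 - 88 = -112)
B = -7400 (B = (-8 + 58)*(-112 - 36) = 50*(-148) = -7400)
-(77 + B*A) = -(77 - 7400*(-138)) = -(77 + 1021200) = -1*1021277 = -1021277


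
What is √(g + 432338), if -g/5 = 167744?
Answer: I*√406382 ≈ 637.48*I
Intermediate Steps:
g = -838720 (g = -5*167744 = -838720)
√(g + 432338) = √(-838720 + 432338) = √(-406382) = I*√406382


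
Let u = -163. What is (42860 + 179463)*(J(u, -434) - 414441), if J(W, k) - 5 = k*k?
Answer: -50262783840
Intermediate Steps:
J(W, k) = 5 + k**2 (J(W, k) = 5 + k*k = 5 + k**2)
(42860 + 179463)*(J(u, -434) - 414441) = (42860 + 179463)*((5 + (-434)**2) - 414441) = 222323*((5 + 188356) - 414441) = 222323*(188361 - 414441) = 222323*(-226080) = -50262783840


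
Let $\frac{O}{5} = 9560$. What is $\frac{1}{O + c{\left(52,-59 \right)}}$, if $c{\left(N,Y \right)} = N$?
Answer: $\frac{1}{47852} \approx 2.0898 \cdot 10^{-5}$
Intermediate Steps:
$O = 47800$ ($O = 5 \cdot 9560 = 47800$)
$\frac{1}{O + c{\left(52,-59 \right)}} = \frac{1}{47800 + 52} = \frac{1}{47852}$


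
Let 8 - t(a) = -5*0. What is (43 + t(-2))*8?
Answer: 408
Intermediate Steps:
t(a) = 8 (t(a) = 8 - (-5)*0 = 8 - 1*0 = 8 + 0 = 8)
(43 + t(-2))*8 = (43 + 8)*8 = 51*8 = 408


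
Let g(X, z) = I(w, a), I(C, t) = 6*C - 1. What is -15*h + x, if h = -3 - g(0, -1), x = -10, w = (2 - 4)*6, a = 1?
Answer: -1060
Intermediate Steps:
w = -12 (w = -2*6 = -12)
I(C, t) = -1 + 6*C
g(X, z) = -73 (g(X, z) = -1 + 6*(-12) = -1 - 72 = -73)
h = 70 (h = -3 - 1*(-73) = -3 + 73 = 70)
-15*h + x = -15*70 - 10 = -1050 - 10 = -1060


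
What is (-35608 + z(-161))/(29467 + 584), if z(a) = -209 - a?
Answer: -35656/30051 ≈ -1.1865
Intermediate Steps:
(-35608 + z(-161))/(29467 + 584) = (-35608 + (-209 - 1*(-161)))/(29467 + 584) = (-35608 + (-209 + 161))/30051 = (-35608 - 48)*(1/30051) = -35656*1/30051 = -35656/30051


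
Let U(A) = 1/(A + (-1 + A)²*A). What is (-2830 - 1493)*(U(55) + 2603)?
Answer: -164121636258/14585 ≈ -1.1253e+7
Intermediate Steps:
U(A) = 1/(A + A*(-1 + A)²)
(-2830 - 1493)*(U(55) + 2603) = (-2830 - 1493)*(1/(55*(1 + (-1 + 55)²)) + 2603) = -4323*(1/(55*(1 + 54²)) + 2603) = -4323*(1/(55*(1 + 2916)) + 2603) = -4323*((1/55)/2917 + 2603) = -4323*((1/55)*(1/2917) + 2603) = -4323*(1/160435 + 2603) = -4323*417612306/160435 = -164121636258/14585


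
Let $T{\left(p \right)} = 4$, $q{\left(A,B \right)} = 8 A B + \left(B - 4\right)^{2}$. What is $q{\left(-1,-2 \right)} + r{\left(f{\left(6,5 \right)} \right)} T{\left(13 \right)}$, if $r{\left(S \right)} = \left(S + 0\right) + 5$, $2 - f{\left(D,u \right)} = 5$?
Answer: $60$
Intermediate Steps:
$q{\left(A,B \right)} = \left(-4 + B\right)^{2} + 8 A B$ ($q{\left(A,B \right)} = 8 A B + \left(-4 + B\right)^{2} = \left(-4 + B\right)^{2} + 8 A B$)
$f{\left(D,u \right)} = -3$ ($f{\left(D,u \right)} = 2 - 5 = -3$)
$r{\left(S \right)} = 5 + S$ ($r{\left(S \right)} = S + 5 = 5 + S$)
$q{\left(-1,-2 \right)} + r{\left(f{\left(6,5 \right)} \right)} T{\left(13 \right)} = \left(\left(-4 - 2\right)^{2} + 8 \left(-1\right) \left(-2\right)\right) + \left(5 - 3\right) 4 = \left(\left(-6\right)^{2} + 16\right) + 2 \cdot 4 = \left(36 + 16\right) + 8 = 52 + 8 = 60$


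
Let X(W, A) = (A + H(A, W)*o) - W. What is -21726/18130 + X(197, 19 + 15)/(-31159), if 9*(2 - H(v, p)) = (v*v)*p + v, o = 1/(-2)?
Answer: -1355097136/847369005 ≈ -1.5992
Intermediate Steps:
o = -½ ≈ -0.50000
H(v, p) = 2 - v/9 - p*v²/9 (H(v, p) = 2 - ((v*v)*p + v)/9 = 2 - (v²*p + v)/9 = 2 - (p*v² + v)/9 = 2 - (v + p*v²)/9 = 2 + (-v/9 - p*v²/9) = 2 - v/9 - p*v²/9)
X(W, A) = -1 - W + 19*A/18 + W*A²/18 (X(W, A) = (A + (2 - A/9 - W*A²/9)*(-½)) - W = (A + (-1 + A/18 + W*A²/18)) - W = (-1 + 19*A/18 + W*A²/18) - W = -1 - W + 19*A/18 + W*A²/18)
-21726/18130 + X(197, 19 + 15)/(-31159) = -21726/18130 + (-1 - 1*197 + 19*(19 + 15)/18 + (1/18)*197*(19 + 15)²)/(-31159) = -21726*1/18130 + (-1 - 197 + (19/18)*34 + (1/18)*197*34²)*(-1/31159) = -10863/9065 + (-1 - 197 + 323/9 + (1/18)*197*1156)*(-1/31159) = -10863/9065 + (-1 - 197 + 323/9 + 113866/9)*(-1/31159) = -10863/9065 + (37469/3)*(-1/31159) = -10863/9065 - 37469/93477 = -1355097136/847369005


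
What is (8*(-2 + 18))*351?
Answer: 44928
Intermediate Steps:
(8*(-2 + 18))*351 = (8*16)*351 = 128*351 = 44928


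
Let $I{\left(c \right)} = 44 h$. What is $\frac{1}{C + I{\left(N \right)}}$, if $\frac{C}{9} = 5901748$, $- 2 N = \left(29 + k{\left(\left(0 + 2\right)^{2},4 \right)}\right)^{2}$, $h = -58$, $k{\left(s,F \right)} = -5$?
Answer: $\frac{1}{53113180} \approx 1.8828 \cdot 10^{-8}$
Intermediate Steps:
$N = -288$ ($N = - \frac{\left(29 - 5\right)^{2}}{2} = - \frac{24^{2}}{2} = \left(- \frac{1}{2}\right) 576 = -288$)
$C = 53115732$ ($C = 9 \cdot 5901748 = 53115732$)
$I{\left(c \right)} = -2552$ ($I{\left(c \right)} = 44 \left(-58\right) = -2552$)
$\frac{1}{C + I{\left(N \right)}} = \frac{1}{53115732 - 2552} = \frac{1}{53113180}$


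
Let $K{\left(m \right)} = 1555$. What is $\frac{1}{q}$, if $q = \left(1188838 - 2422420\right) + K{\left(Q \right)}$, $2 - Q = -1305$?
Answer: $- \frac{1}{1232027} \approx -8.1167 \cdot 10^{-7}$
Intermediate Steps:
$Q = 1307$ ($Q = 2 - -1305 = 2 + 1305 = 1307$)
$q = -1232027$ ($q = \left(1188838 - 2422420\right) + 1555 = -1233582 + 1555 = -1232027$)
$\frac{1}{q} = \frac{1}{-1232027} = - \frac{1}{1232027}$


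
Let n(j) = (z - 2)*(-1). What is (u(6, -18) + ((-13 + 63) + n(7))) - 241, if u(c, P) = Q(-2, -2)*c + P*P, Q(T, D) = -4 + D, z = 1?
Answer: 98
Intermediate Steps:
n(j) = 1 (n(j) = (1 - 2)*(-1) = -1*(-1) = 1)
u(c, P) = P**2 - 6*c (u(c, P) = (-4 - 2)*c + P*P = -6*c + P**2 = P**2 - 6*c)
(u(6, -18) + ((-13 + 63) + n(7))) - 241 = (((-18)**2 - 6*6) + ((-13 + 63) + 1)) - 241 = ((324 - 36) + (50 + 1)) - 241 = (288 + 51) - 241 = 339 - 241 = 98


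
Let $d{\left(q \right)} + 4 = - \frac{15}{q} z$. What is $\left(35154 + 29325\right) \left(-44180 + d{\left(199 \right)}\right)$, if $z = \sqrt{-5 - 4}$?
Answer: $-2848940136 - \frac{2901555 i}{199} \approx -2.8489 \cdot 10^{9} - 14581.0 i$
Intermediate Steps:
$z = 3 i$ ($z = \sqrt{-9} = 3 i \approx 3.0 i$)
$d{\left(q \right)} = -4 - \frac{45 i}{q}$ ($d{\left(q \right)} = -4 + - \frac{15}{q} 3 i = -4 - \frac{45 i}{q}$)
$\left(35154 + 29325\right) \left(-44180 + d{\left(199 \right)}\right) = \left(35154 + 29325\right) \left(-44180 - \left(4 + \frac{45 i}{199}\right)\right) = 64479 \left(-44180 - \left(4 + 45 i \frac{1}{199}\right)\right) = 64479 \left(-44180 - \left(4 + \frac{45 i}{199}\right)\right) = 64479 \left(-44184 - \frac{45 i}{199}\right) = -2848940136 - \frac{2901555 i}{199}$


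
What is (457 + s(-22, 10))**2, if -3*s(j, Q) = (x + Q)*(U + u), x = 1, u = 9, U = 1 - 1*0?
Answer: 1590121/9 ≈ 1.7668e+5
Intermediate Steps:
U = 1 (U = 1 + 0 = 1)
s(j, Q) = -10/3 - 10*Q/3 (s(j, Q) = -(1 + Q)*(1 + 9)/3 = -(1 + Q)*10/3 = -(10 + 10*Q)/3 = -10/3 - 10*Q/3)
(457 + s(-22, 10))**2 = (457 + (-10/3 - 10/3*10))**2 = (457 + (-10/3 - 100/3))**2 = (457 - 110/3)**2 = (1261/3)**2 = 1590121/9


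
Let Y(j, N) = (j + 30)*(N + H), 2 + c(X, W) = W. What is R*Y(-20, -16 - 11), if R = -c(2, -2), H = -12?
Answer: -1560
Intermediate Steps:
c(X, W) = -2 + W
Y(j, N) = (-12 + N)*(30 + j) (Y(j, N) = (j + 30)*(N - 12) = (30 + j)*(-12 + N) = (-12 + N)*(30 + j))
R = 4 (R = -(-2 - 2) = -1*(-4) = 4)
R*Y(-20, -16 - 11) = 4*(-360 - 12*(-20) + 30*(-16 - 11) + (-16 - 11)*(-20)) = 4*(-360 + 240 + 30*(-27) - 27*(-20)) = 4*(-360 + 240 - 810 + 540) = 4*(-390) = -1560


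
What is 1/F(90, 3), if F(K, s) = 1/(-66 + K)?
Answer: 24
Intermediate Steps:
1/F(90, 3) = 1/(1/(-66 + 90)) = 1/(1/24) = 24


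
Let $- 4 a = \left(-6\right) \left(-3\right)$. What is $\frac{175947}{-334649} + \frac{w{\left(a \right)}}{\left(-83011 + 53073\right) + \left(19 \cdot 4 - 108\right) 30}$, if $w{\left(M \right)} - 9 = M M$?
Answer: $- \frac{3112113651}{5908562744} \approx -0.52671$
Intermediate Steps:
$a = - \frac{9}{2}$ ($a = - \frac{\left(-6\right) \left(-3\right)}{4} = \left(- \frac{1}{4}\right) 18 = - \frac{9}{2} \approx -4.5$)
$w{\left(M \right)} = 9 + M^{2}$ ($w{\left(M \right)} = 9 + M M = 9 + M^{2}$)
$\frac{175947}{-334649} + \frac{w{\left(a \right)}}{\left(-83011 + 53073\right) + \left(19 \cdot 4 - 108\right) 30} = \frac{175947}{-334649} + \frac{9 + \left(- \frac{9}{2}\right)^{2}}{\left(-83011 + 53073\right) + \left(19 \cdot 4 - 108\right) 30} = 175947 \left(- \frac{1}{334649}\right) + \frac{9 + \frac{81}{4}}{-29938 + \left(76 - 108\right) 30} = - \frac{175947}{334649} + \frac{117}{4 \left(-29938 - 960\right)} = - \frac{175947}{334649} + \frac{117}{4 \left(-30898\right)} = - \frac{175947}{334649} + \frac{117}{4} \left(- \frac{1}{30898}\right) = - \frac{175947}{334649} - \frac{117}{123592} = - \frac{3112113651}{5908562744}$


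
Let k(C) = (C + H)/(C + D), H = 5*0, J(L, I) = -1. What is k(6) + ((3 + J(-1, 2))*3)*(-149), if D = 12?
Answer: -2681/3 ≈ -893.67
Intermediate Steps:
H = 0
k(C) = C/(12 + C) (k(C) = (C + 0)/(C + 12) = C/(12 + C))
k(6) + ((3 + J(-1, 2))*3)*(-149) = 6/(12 + 6) + ((3 - 1)*3)*(-149) = 6/18 + (2*3)*(-149) = 6*(1/18) + 6*(-149) = 1/3 - 894 = -2681/3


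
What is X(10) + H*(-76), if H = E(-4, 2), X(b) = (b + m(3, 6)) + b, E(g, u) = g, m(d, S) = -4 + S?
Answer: 326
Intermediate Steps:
X(b) = 2 + 2*b (X(b) = (b + (-4 + 6)) + b = (b + 2) + b = (2 + b) + b = 2 + 2*b)
H = -4
X(10) + H*(-76) = (2 + 2*10) - 4*(-76) = (2 + 20) + 304 = 22 + 304 = 326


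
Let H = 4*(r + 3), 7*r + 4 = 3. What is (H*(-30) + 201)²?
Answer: 986049/49 ≈ 20123.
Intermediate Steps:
r = -⅐ (r = -4/7 + (⅐)*3 = -4/7 + 3/7 = -⅐ ≈ -0.14286)
H = 80/7 (H = 4*(-⅐ + 3) = 4*(20/7) = 80/7 ≈ 11.429)
(H*(-30) + 201)² = ((80/7)*(-30) + 201)² = (-2400/7 + 201)² = (-993/7)² = 986049/49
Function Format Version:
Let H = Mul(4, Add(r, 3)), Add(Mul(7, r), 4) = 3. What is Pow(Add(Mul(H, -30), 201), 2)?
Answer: Rational(986049, 49) ≈ 20123.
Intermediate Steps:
r = Rational(-1, 7) (r = Add(Rational(-4, 7), Mul(Rational(1, 7), 3)) = Add(Rational(-4, 7), Rational(3, 7)) = Rational(-1, 7) ≈ -0.14286)
H = Rational(80, 7) (H = Mul(4, Add(Rational(-1, 7), 3)) = Mul(4, Rational(20, 7)) = Rational(80, 7) ≈ 11.429)
Pow(Add(Mul(H, -30), 201), 2) = Pow(Add(Mul(Rational(80, 7), -30), 201), 2) = Pow(Add(Rational(-2400, 7), 201), 2) = Pow(Rational(-993, 7), 2) = Rational(986049, 49)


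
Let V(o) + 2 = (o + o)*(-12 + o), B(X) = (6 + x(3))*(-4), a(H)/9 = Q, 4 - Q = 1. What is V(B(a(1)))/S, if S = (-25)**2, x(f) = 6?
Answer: 5758/625 ≈ 9.2128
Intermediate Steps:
Q = 3 (Q = 4 - 1*1 = 4 - 1 = 3)
a(H) = 27 (a(H) = 9*3 = 27)
S = 625
B(X) = -48 (B(X) = (6 + 6)*(-4) = 12*(-4) = -48)
V(o) = -2 + 2*o*(-12 + o) (V(o) = -2 + (o + o)*(-12 + o) = -2 + (2*o)*(-12 + o) = -2 + 2*o*(-12 + o))
V(B(a(1)))/S = (-2 - 24*(-48) + 2*(-48)**2)/625 = (-2 + 1152 + 2*2304)*(1/625) = (-2 + 1152 + 4608)*(1/625) = 5758*(1/625) = 5758/625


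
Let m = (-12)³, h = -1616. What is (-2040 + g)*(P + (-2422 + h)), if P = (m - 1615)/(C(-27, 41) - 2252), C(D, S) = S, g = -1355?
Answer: 30299271625/2211 ≈ 1.3704e+7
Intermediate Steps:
m = -1728
P = 3343/2211 (P = (-1728 - 1615)/(41 - 2252) = -3343/(-2211) = -3343*(-1/2211) = 3343/2211 ≈ 1.5120)
(-2040 + g)*(P + (-2422 + h)) = (-2040 - 1355)*(3343/2211 + (-2422 - 1616)) = -3395*(3343/2211 - 4038) = -3395*(-8924675/2211) = 30299271625/2211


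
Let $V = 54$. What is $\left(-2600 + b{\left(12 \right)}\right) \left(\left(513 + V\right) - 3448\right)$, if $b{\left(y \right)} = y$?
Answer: $7456028$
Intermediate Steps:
$\left(-2600 + b{\left(12 \right)}\right) \left(\left(513 + V\right) - 3448\right) = \left(-2600 + 12\right) \left(\left(513 + 54\right) - 3448\right) = - 2588 \left(567 - 3448\right) = \left(-2588\right) \left(-2881\right) = 7456028$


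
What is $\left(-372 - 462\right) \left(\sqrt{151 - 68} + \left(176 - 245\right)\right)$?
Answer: $57546 - 834 \sqrt{83} \approx 49948.0$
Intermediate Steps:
$\left(-372 - 462\right) \left(\sqrt{151 - 68} + \left(176 - 245\right)\right) = - 834 \left(\sqrt{83} - 69\right) = - 834 \left(-69 + \sqrt{83}\right) = 57546 - 834 \sqrt{83}$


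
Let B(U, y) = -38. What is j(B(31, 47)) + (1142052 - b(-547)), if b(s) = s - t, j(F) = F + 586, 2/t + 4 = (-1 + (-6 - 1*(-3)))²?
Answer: 6858883/6 ≈ 1.1431e+6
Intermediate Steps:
t = ⅙ (t = 2/(-4 + (-1 + (-6 - 1*(-3)))²) = 2/(-4 + (-1 + (-6 + 3))²) = 2/(-4 + (-1 - 3)²) = 2/(-4 + (-4)²) = 2/(-4 + 16) = 2/12 = 2*(1/12) = ⅙ ≈ 0.16667)
j(F) = 586 + F
b(s) = -⅙ + s (b(s) = s - 1*⅙ = s - ⅙ = -⅙ + s)
j(B(31, 47)) + (1142052 - b(-547)) = (586 - 38) + (1142052 - (-⅙ - 547)) = 548 + (1142052 - 1*(-3283/6)) = 548 + (1142052 + 3283/6) = 548 + 6855595/6 = 6858883/6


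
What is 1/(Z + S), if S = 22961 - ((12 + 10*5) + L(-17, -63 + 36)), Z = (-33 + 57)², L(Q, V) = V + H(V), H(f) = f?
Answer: 1/23529 ≈ 4.2501e-5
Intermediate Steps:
L(Q, V) = 2*V (L(Q, V) = V + V = 2*V)
Z = 576 (Z = 24² = 576)
S = 22953 (S = 22961 - ((12 + 10*5) + 2*(-63 + 36)) = 22961 - ((12 + 50) + 2*(-27)) = 22961 - (62 - 54) = 22961 - 1*8 = 22961 - 8 = 22953)
1/(Z + S) = 1/(576 + 22953) = 1/23529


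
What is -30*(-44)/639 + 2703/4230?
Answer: 90257/33370 ≈ 2.7047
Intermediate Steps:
-30*(-44)/639 + 2703/4230 = 1320*(1/639) + 2703*(1/4230) = 440/213 + 901/1410 = 90257/33370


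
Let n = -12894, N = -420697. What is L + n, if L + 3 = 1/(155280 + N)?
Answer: -3423083050/265417 ≈ -12897.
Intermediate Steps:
L = -796252/265417 (L = -3 + 1/(155280 - 420697) = -3 + 1/(-265417) = -3 - 1/265417 = -796252/265417 ≈ -3.0000)
L + n = -796252/265417 - 12894 = -3423083050/265417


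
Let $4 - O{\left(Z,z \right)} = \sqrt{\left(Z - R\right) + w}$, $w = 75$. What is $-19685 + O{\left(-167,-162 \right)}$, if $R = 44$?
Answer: $-19681 - 2 i \sqrt{34} \approx -19681.0 - 11.662 i$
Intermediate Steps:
$O{\left(Z,z \right)} = 4 - \sqrt{31 + Z}$ ($O{\left(Z,z \right)} = 4 - \sqrt{\left(Z - 44\right) + 75} = 4 - \sqrt{\left(-44 + Z\right) + 75} = 4 - \sqrt{31 + Z}$)
$-19685 + O{\left(-167,-162 \right)} = -19685 + \left(4 - \sqrt{31 - 167}\right) = -19685 + \left(4 - \sqrt{-136}\right) = -19685 + \left(4 - 2 i \sqrt{34}\right) = -19681 - 2 i \sqrt{34}$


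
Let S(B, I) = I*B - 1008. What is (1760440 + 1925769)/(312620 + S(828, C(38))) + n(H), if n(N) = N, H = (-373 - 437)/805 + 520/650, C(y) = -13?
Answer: 2917457477/242182640 ≈ 12.047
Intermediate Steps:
S(B, I) = -1008 + B*I (S(B, I) = B*I - 1008 = -1008 + B*I)
H = -166/805 (H = -810*1/805 + 520*(1/650) = -162/161 + ⅘ = -166/805 ≈ -0.20621)
(1760440 + 1925769)/(312620 + S(828, C(38))) + n(H) = (1760440 + 1925769)/(312620 + (-1008 + 828*(-13))) - 166/805 = 3686209/(312620 + (-1008 - 10764)) - 166/805 = 3686209/(312620 - 11772) - 166/805 = 3686209/300848 - 166/805 = 2917457477/242182640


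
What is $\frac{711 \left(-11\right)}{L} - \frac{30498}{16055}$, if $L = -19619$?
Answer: $- \frac{36367239}{24229465} \approx -1.501$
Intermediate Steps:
$\frac{711 \left(-11\right)}{L} - \frac{30498}{16055} = \frac{711 \left(-11\right)}{-19619} - \frac{30498}{16055} = \left(-7821\right) \left(- \frac{1}{19619}\right) - \frac{2346}{1235} = \frac{7821}{19619} - \frac{2346}{1235} = - \frac{36367239}{24229465}$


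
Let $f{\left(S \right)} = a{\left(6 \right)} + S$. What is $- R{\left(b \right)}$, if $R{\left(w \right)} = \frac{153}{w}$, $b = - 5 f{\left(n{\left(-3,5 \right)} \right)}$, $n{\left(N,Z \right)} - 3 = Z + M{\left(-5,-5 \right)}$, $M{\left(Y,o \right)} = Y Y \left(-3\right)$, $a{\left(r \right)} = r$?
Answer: $- \frac{153}{305} \approx -0.50164$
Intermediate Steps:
$M{\left(Y,o \right)} = - 3 Y^{2}$ ($M{\left(Y,o \right)} = Y^{2} \left(-3\right) = - 3 Y^{2}$)
$n{\left(N,Z \right)} = -72 + Z$ ($n{\left(N,Z \right)} = 3 + \left(Z - 3 \left(-5\right)^{2}\right) = 3 + \left(Z - 75\right) = 3 + \left(-75 + Z\right) = -72 + Z$)
$f{\left(S \right)} = 6 + S$
$b = 305$ ($b = - 5 \left(6 + \left(-72 + 5\right)\right) = - 5 \left(6 - 67\right) = \left(-5\right) \left(-61\right) = 305$)
$- R{\left(b \right)} = - \frac{153}{305}$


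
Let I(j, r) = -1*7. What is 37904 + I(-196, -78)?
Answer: 37897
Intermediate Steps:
I(j, r) = -7
37904 + I(-196, -78) = 37904 - 7 = 37897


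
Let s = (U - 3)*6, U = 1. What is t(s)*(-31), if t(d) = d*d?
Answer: -4464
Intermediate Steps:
s = -12 (s = (1 - 3)*6 = -2*6 = -12)
t(d) = d²
t(s)*(-31) = (-12)²*(-31) = 144*(-31) = -4464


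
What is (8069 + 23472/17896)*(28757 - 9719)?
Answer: 343698477906/2237 ≈ 1.5364e+8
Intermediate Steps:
(8069 + 23472/17896)*(28757 - 9719) = (8069 + 23472*(1/17896))*19038 = (8069 + 2934/2237)*19038 = (18053287/2237)*19038 = 343698477906/2237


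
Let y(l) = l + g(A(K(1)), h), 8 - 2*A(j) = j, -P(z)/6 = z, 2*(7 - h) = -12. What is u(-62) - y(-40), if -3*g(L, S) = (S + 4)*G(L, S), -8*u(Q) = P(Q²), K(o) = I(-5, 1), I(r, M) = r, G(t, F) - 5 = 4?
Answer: 2974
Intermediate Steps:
G(t, F) = 9 (G(t, F) = 5 + 4 = 9)
K(o) = -5
h = 13 (h = 7 - ½*(-12) = 7 + 6 = 13)
P(z) = -6*z
A(j) = 4 - j/2
u(Q) = 3*Q²/4 (u(Q) = -(-3)*Q²/4 = 3*Q²/4)
g(L, S) = -12 - 3*S (g(L, S) = -(S + 4)*9/3 = -(4 + S)*9/3 = -(36 + 9*S)/3 = -12 - 3*S)
y(l) = -51 + l (y(l) = l + (-12 - 3*13) = l + (-12 - 39) = l - 51 = -51 + l)
u(-62) - y(-40) = (¾)*(-62)² - (-51 - 40) = (¾)*3844 - 1*(-91) = 2883 + 91 = 2974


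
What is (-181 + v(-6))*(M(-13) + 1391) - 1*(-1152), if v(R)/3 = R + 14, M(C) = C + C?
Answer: -213153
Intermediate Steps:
M(C) = 2*C
v(R) = 42 + 3*R (v(R) = 3*(R + 14) = 3*(14 + R) = 42 + 3*R)
(-181 + v(-6))*(M(-13) + 1391) - 1*(-1152) = (-181 + (42 + 3*(-6)))*(2*(-13) + 1391) - 1*(-1152) = (-181 + (42 - 18))*(-26 + 1391) + 1152 = (-181 + 24)*1365 + 1152 = -157*1365 + 1152 = -214305 + 1152 = -213153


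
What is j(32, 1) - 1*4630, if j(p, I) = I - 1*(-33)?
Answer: -4596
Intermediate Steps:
j(p, I) = 33 + I (j(p, I) = I + 33 = 33 + I)
j(32, 1) - 1*4630 = (33 + 1) - 1*4630 = 34 - 4630 = -4596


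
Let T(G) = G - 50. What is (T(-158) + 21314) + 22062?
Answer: 43168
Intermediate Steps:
T(G) = -50 + G
(T(-158) + 21314) + 22062 = ((-50 - 158) + 21314) + 22062 = (-208 + 21314) + 22062 = 21106 + 22062 = 43168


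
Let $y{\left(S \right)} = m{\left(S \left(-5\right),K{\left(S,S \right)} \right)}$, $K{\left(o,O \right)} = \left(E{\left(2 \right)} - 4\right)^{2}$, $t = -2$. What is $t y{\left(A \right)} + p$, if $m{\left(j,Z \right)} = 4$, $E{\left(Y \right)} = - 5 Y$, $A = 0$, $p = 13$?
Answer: $5$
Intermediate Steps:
$K{\left(o,O \right)} = 196$ ($K{\left(o,O \right)} = \left(\left(-5\right) 2 - 4\right)^{2} = \left(-10 - 4\right)^{2} = \left(-14\right)^{2} = 196$)
$y{\left(S \right)} = 4$
$t y{\left(A \right)} + p = \left(-2\right) 4 + 13 = -8 + 13 = 5$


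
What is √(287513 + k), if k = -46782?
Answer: √240731 ≈ 490.64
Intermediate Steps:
√(287513 + k) = √(287513 - 46782) = √240731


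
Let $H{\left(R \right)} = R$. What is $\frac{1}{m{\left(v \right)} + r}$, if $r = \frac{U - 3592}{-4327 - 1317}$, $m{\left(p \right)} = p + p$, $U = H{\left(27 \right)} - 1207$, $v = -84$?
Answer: $- \frac{1411}{235855} \approx -0.0059825$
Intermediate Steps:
$U = -1180$ ($U = 27 - 1207 = -1180$)
$m{\left(p \right)} = 2 p$
$r = \frac{1193}{1411}$ ($r = \frac{-1180 - 3592}{-4327 - 1317} = - \frac{4772}{-5644} = \left(-4772\right) \left(- \frac{1}{5644}\right) = \frac{1193}{1411} \approx 0.8455$)
$\frac{1}{m{\left(v \right)} + r} = \frac{1}{2 \left(-84\right) + \frac{1193}{1411}} = \frac{1}{-168 + \frac{1193}{1411}} = \frac{1}{- \frac{235855}{1411}} = - \frac{1411}{235855}$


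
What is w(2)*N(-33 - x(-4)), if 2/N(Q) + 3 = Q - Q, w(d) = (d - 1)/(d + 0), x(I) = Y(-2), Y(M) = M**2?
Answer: -1/3 ≈ -0.33333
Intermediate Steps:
x(I) = 4 (x(I) = (-2)**2 = 4)
w(d) = (-1 + d)/d
N(Q) = -2/3 (N(Q) = 2/(-3 + (Q - Q)) = 2/(-3 + 0) = 2/(-3) = 2*(-1/3) = -2/3)
w(2)*N(-33 - x(-4)) = ((-1 + 2)/2)*(-2/3) = ((1/2)*1)*(-2/3) = (1/2)*(-2/3) = -1/3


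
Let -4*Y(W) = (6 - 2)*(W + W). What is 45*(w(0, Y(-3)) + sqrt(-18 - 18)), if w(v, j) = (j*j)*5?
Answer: 8100 + 270*I ≈ 8100.0 + 270.0*I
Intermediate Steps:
Y(W) = -2*W (Y(W) = -(6 - 2)*(W + W)/4 = -2*W)
w(v, j) = 5*j**2 (w(v, j) = j**2*5 = 5*j**2)
45*(w(0, Y(-3)) + sqrt(-18 - 18)) = 45*(5*(-2*(-3))**2 + sqrt(-18 - 18)) = 45*(5*6**2 + sqrt(-36)) = 45*(5*36 + 6*I) = 45*(180 + 6*I) = 8100 + 270*I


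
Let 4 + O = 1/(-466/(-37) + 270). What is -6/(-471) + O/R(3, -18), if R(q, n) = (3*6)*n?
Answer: 1481783/59097312 ≈ 0.025074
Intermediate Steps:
R(q, n) = 18*n
O = -41787/10456 (O = -4 + 1/(-466/(-37) + 270) = -4 + 1/(-466*(-1/37) + 270) = -4 + 1/(466/37 + 270) = -4 + 1/(10456/37) = -4 + 37/10456 = -41787/10456 ≈ -3.9965)
-6/(-471) + O/R(3, -18) = -6/(-471) - 41787/(10456*(18*(-18))) = -6*(-1/471) - 41787/10456/(-324) = 2/157 - 41787/10456*(-1/324) = 2/157 + 4643/376416 = 1481783/59097312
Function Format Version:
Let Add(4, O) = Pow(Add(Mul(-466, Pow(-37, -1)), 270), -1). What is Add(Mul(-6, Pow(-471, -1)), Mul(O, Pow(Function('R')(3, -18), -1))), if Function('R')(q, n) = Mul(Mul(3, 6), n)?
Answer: Rational(1481783, 59097312) ≈ 0.025074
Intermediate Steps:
Function('R')(q, n) = Mul(18, n)
O = Rational(-41787, 10456) (O = Add(-4, Pow(Add(Mul(-466, Pow(-37, -1)), 270), -1)) = Add(-4, Pow(Add(Mul(-466, Rational(-1, 37)), 270), -1)) = Add(-4, Pow(Add(Rational(466, 37), 270), -1)) = Add(-4, Pow(Rational(10456, 37), -1)) = Add(-4, Rational(37, 10456)) = Rational(-41787, 10456) ≈ -3.9965)
Add(Mul(-6, Pow(-471, -1)), Mul(O, Pow(Function('R')(3, -18), -1))) = Add(Mul(-6, Pow(-471, -1)), Mul(Rational(-41787, 10456), Pow(Mul(18, -18), -1))) = Add(Mul(-6, Rational(-1, 471)), Mul(Rational(-41787, 10456), Pow(-324, -1))) = Add(Rational(2, 157), Mul(Rational(-41787, 10456), Rational(-1, 324))) = Add(Rational(2, 157), Rational(4643, 376416)) = Rational(1481783, 59097312)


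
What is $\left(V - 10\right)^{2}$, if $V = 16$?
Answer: $36$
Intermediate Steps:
$\left(V - 10\right)^{2} = \left(16 - 10\right)^{2} = 6^{2} = 36$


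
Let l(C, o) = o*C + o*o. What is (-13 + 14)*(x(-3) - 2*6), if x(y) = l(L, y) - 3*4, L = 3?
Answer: -24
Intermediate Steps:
l(C, o) = o**2 + C*o (l(C, o) = C*o + o**2 = o**2 + C*o)
x(y) = -12 + y*(3 + y) (x(y) = y*(3 + y) - 3*4 = y*(3 + y) - 12 = -12 + y*(3 + y))
(-13 + 14)*(x(-3) - 2*6) = (-13 + 14)*((-12 - 3*(3 - 3)) - 2*6) = 1*((-12 - 3*0) - 12) = 1*((-12 + 0) - 12) = 1*(-12 - 12) = 1*(-24) = -24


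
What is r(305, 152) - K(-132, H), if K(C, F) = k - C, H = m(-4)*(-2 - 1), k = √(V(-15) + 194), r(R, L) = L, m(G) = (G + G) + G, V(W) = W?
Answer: 20 - √179 ≈ 6.6209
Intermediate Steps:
m(G) = 3*G (m(G) = 2*G + G = 3*G)
k = √179 (k = √(-15 + 194) = √179 ≈ 13.379)
H = 36 (H = (3*(-4))*(-2 - 1) = -12*(-3) = 36)
K(C, F) = √179 - C
r(305, 152) - K(-132, H) = 152 - (√179 - 1*(-132)) = 152 - (√179 + 132) = 152 - (132 + √179) = 152 + (-132 - √179) = 20 - √179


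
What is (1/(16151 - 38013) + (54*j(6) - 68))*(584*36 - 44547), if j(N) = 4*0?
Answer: 34969691691/21862 ≈ 1.5996e+6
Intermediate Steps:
j(N) = 0
(1/(16151 - 38013) + (54*j(6) - 68))*(584*36 - 44547) = (1/(16151 - 38013) + (54*0 - 68))*(584*36 - 44547) = (1/(-21862) + (0 - 68))*(21024 - 44547) = (-1/21862 - 68)*(-23523) = -1486617/21862*(-23523) = 34969691691/21862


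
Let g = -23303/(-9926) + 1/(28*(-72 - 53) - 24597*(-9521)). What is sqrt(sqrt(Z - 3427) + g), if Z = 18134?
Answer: sqrt(337811989983042518839406 + 143892280274323707805156*sqrt(14707))/379331359466 ≈ 11.118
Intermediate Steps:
g = 890545908091/379331359466 (g = -23303*(-1/9926) - 1/9521/(28*(-125) - 24597) = 3329/1418 - 1/9521/(-3500 - 24597) = 3329/1418 - 1/9521/(-28097) = 3329/1418 - 1/28097*(-1/9521) = 3329/1418 + 1/267511537 = 890545908091/379331359466 ≈ 2.3477)
sqrt(sqrt(Z - 3427) + g) = sqrt(sqrt(18134 - 3427) + 890545908091/379331359466) = sqrt(sqrt(14707) + 890545908091/379331359466) = sqrt(890545908091/379331359466 + sqrt(14707))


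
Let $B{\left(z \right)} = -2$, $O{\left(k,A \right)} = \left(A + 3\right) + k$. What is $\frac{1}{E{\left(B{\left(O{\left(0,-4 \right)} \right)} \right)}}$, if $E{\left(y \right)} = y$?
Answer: $- \frac{1}{2} \approx -0.5$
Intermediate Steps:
$O{\left(k,A \right)} = 3 + A + k$ ($O{\left(k,A \right)} = \left(3 + A\right) + k = 3 + A + k$)
$\frac{1}{E{\left(B{\left(O{\left(0,-4 \right)} \right)} \right)}} = \frac{1}{-2} = - \frac{1}{2}$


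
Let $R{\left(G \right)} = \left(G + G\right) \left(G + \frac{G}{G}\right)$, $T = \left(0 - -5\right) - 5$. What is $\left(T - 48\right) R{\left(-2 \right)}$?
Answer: $-192$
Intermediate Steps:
$T = 0$ ($T = \left(0 + 5\right) - 5 = 5 - 5 = 0$)
$R{\left(G \right)} = 2 G \left(1 + G\right)$ ($R{\left(G \right)} = 2 G \left(G + 1\right) = 2 G \left(1 + G\right)$)
$\left(T - 48\right) R{\left(-2 \right)} = \left(0 - 48\right) 2 \left(-2\right) \left(1 - 2\right) = - 48 \cdot 2 \left(-2\right) \left(-1\right) = \left(-48\right) 4 = -192$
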